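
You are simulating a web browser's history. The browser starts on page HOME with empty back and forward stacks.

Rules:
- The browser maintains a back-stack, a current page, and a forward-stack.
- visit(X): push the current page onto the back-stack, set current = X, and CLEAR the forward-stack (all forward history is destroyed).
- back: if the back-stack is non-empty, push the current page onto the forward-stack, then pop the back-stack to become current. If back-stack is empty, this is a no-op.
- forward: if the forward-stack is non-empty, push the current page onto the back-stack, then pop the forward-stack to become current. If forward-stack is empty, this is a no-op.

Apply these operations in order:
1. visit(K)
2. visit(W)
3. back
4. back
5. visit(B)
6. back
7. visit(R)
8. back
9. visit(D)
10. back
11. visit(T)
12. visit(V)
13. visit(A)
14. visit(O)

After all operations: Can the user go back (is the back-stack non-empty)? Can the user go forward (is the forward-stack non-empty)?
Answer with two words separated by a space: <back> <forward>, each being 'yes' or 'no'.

After 1 (visit(K)): cur=K back=1 fwd=0
After 2 (visit(W)): cur=W back=2 fwd=0
After 3 (back): cur=K back=1 fwd=1
After 4 (back): cur=HOME back=0 fwd=2
After 5 (visit(B)): cur=B back=1 fwd=0
After 6 (back): cur=HOME back=0 fwd=1
After 7 (visit(R)): cur=R back=1 fwd=0
After 8 (back): cur=HOME back=0 fwd=1
After 9 (visit(D)): cur=D back=1 fwd=0
After 10 (back): cur=HOME back=0 fwd=1
After 11 (visit(T)): cur=T back=1 fwd=0
After 12 (visit(V)): cur=V back=2 fwd=0
After 13 (visit(A)): cur=A back=3 fwd=0
After 14 (visit(O)): cur=O back=4 fwd=0

Answer: yes no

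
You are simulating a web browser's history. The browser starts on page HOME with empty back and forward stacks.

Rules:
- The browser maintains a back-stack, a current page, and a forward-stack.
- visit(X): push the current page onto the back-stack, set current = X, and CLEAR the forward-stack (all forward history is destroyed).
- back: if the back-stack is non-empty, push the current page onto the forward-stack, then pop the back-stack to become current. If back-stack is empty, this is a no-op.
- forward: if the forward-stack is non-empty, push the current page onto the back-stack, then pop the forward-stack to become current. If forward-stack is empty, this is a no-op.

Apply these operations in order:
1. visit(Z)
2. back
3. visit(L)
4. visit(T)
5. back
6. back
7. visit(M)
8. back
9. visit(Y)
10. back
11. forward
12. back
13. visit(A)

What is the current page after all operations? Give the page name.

Answer: A

Derivation:
After 1 (visit(Z)): cur=Z back=1 fwd=0
After 2 (back): cur=HOME back=0 fwd=1
After 3 (visit(L)): cur=L back=1 fwd=0
After 4 (visit(T)): cur=T back=2 fwd=0
After 5 (back): cur=L back=1 fwd=1
After 6 (back): cur=HOME back=0 fwd=2
After 7 (visit(M)): cur=M back=1 fwd=0
After 8 (back): cur=HOME back=0 fwd=1
After 9 (visit(Y)): cur=Y back=1 fwd=0
After 10 (back): cur=HOME back=0 fwd=1
After 11 (forward): cur=Y back=1 fwd=0
After 12 (back): cur=HOME back=0 fwd=1
After 13 (visit(A)): cur=A back=1 fwd=0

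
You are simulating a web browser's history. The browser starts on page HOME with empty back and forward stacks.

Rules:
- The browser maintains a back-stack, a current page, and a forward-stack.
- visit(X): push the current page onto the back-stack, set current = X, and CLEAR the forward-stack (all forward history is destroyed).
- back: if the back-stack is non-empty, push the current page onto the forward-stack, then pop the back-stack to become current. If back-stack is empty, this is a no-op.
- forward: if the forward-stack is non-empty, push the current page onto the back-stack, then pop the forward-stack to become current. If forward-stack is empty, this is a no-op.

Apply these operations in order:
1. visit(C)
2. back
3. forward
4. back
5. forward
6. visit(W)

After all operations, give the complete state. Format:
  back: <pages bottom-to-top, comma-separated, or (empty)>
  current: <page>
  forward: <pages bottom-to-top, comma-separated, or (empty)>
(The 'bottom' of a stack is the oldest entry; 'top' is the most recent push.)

After 1 (visit(C)): cur=C back=1 fwd=0
After 2 (back): cur=HOME back=0 fwd=1
After 3 (forward): cur=C back=1 fwd=0
After 4 (back): cur=HOME back=0 fwd=1
After 5 (forward): cur=C back=1 fwd=0
After 6 (visit(W)): cur=W back=2 fwd=0

Answer: back: HOME,C
current: W
forward: (empty)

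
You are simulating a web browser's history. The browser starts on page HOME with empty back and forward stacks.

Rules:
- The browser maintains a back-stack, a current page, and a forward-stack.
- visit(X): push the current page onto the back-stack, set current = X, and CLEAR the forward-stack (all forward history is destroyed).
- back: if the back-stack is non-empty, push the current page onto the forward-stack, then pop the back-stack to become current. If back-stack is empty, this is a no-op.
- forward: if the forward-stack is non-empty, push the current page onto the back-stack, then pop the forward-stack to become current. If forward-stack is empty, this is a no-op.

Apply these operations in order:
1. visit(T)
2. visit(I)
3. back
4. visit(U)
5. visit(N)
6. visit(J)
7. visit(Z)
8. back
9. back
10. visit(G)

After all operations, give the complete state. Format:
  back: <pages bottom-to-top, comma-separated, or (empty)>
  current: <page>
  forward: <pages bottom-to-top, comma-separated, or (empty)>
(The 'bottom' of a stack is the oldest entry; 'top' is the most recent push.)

Answer: back: HOME,T,U,N
current: G
forward: (empty)

Derivation:
After 1 (visit(T)): cur=T back=1 fwd=0
After 2 (visit(I)): cur=I back=2 fwd=0
After 3 (back): cur=T back=1 fwd=1
After 4 (visit(U)): cur=U back=2 fwd=0
After 5 (visit(N)): cur=N back=3 fwd=0
After 6 (visit(J)): cur=J back=4 fwd=0
After 7 (visit(Z)): cur=Z back=5 fwd=0
After 8 (back): cur=J back=4 fwd=1
After 9 (back): cur=N back=3 fwd=2
After 10 (visit(G)): cur=G back=4 fwd=0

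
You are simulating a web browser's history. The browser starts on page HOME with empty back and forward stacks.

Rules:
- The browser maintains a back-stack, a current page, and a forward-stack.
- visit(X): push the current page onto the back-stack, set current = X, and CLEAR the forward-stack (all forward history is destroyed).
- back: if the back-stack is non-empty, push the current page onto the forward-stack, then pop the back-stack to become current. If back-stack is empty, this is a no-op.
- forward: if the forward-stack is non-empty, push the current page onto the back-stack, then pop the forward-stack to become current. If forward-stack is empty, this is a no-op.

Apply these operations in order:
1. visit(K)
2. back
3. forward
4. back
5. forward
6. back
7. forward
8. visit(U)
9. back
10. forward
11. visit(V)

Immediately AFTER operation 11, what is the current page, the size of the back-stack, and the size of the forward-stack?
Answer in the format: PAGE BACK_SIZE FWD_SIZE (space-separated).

After 1 (visit(K)): cur=K back=1 fwd=0
After 2 (back): cur=HOME back=0 fwd=1
After 3 (forward): cur=K back=1 fwd=0
After 4 (back): cur=HOME back=0 fwd=1
After 5 (forward): cur=K back=1 fwd=0
After 6 (back): cur=HOME back=0 fwd=1
After 7 (forward): cur=K back=1 fwd=0
After 8 (visit(U)): cur=U back=2 fwd=0
After 9 (back): cur=K back=1 fwd=1
After 10 (forward): cur=U back=2 fwd=0
After 11 (visit(V)): cur=V back=3 fwd=0

V 3 0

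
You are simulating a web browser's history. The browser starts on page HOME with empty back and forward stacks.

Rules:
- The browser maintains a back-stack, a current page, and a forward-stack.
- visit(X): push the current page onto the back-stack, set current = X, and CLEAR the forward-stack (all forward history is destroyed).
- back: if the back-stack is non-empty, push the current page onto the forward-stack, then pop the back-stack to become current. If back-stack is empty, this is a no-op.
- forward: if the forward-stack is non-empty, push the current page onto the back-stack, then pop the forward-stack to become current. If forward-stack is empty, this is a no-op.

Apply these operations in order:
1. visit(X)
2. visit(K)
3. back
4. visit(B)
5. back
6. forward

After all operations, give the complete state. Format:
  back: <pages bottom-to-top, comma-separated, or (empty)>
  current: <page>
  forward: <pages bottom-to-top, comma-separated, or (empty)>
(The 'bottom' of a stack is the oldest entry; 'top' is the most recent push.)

Answer: back: HOME,X
current: B
forward: (empty)

Derivation:
After 1 (visit(X)): cur=X back=1 fwd=0
After 2 (visit(K)): cur=K back=2 fwd=0
After 3 (back): cur=X back=1 fwd=1
After 4 (visit(B)): cur=B back=2 fwd=0
After 5 (back): cur=X back=1 fwd=1
After 6 (forward): cur=B back=2 fwd=0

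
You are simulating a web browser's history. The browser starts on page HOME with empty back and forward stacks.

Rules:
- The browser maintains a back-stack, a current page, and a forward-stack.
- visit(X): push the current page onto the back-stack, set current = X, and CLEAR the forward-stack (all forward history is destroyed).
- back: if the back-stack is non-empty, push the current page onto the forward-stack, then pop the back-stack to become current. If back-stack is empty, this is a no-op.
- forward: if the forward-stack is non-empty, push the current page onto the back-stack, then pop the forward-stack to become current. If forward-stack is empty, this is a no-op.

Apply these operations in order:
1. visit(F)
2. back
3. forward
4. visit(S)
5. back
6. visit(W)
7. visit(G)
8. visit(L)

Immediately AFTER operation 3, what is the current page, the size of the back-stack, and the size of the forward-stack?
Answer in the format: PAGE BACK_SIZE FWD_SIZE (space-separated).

After 1 (visit(F)): cur=F back=1 fwd=0
After 2 (back): cur=HOME back=0 fwd=1
After 3 (forward): cur=F back=1 fwd=0

F 1 0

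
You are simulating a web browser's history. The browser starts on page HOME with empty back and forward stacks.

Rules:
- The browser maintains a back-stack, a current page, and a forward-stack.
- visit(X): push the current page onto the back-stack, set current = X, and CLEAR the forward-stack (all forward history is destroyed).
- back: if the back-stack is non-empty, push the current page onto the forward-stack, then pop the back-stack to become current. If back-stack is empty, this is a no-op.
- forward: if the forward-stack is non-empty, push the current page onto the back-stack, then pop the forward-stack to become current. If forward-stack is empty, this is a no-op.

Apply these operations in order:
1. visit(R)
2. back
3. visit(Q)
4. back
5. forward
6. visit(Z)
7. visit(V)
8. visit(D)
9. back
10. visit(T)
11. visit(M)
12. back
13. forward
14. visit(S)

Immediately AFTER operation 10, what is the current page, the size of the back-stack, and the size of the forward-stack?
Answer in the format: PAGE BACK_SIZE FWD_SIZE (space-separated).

After 1 (visit(R)): cur=R back=1 fwd=0
After 2 (back): cur=HOME back=0 fwd=1
After 3 (visit(Q)): cur=Q back=1 fwd=0
After 4 (back): cur=HOME back=0 fwd=1
After 5 (forward): cur=Q back=1 fwd=0
After 6 (visit(Z)): cur=Z back=2 fwd=0
After 7 (visit(V)): cur=V back=3 fwd=0
After 8 (visit(D)): cur=D back=4 fwd=0
After 9 (back): cur=V back=3 fwd=1
After 10 (visit(T)): cur=T back=4 fwd=0

T 4 0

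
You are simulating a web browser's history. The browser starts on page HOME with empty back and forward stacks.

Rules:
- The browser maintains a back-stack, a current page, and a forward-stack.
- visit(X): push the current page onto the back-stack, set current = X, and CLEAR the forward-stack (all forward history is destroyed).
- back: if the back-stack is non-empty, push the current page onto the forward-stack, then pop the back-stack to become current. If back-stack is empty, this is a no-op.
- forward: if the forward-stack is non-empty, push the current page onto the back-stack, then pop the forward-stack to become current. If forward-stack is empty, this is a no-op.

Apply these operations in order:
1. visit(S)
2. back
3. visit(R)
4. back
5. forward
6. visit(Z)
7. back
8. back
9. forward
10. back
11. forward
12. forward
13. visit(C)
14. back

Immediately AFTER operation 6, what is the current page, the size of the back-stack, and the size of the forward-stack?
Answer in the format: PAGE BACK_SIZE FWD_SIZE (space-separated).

After 1 (visit(S)): cur=S back=1 fwd=0
After 2 (back): cur=HOME back=0 fwd=1
After 3 (visit(R)): cur=R back=1 fwd=0
After 4 (back): cur=HOME back=0 fwd=1
After 5 (forward): cur=R back=1 fwd=0
After 6 (visit(Z)): cur=Z back=2 fwd=0

Z 2 0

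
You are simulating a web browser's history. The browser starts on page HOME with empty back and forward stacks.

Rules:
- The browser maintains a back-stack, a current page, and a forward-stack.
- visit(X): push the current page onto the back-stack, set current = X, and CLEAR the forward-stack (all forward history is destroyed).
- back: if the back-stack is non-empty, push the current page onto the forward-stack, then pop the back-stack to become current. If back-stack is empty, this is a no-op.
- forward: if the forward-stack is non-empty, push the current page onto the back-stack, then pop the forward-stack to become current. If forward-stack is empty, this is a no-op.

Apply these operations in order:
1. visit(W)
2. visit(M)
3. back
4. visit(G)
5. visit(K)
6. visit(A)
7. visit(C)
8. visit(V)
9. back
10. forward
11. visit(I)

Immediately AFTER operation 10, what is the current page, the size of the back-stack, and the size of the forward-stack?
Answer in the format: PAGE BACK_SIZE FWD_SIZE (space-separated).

After 1 (visit(W)): cur=W back=1 fwd=0
After 2 (visit(M)): cur=M back=2 fwd=0
After 3 (back): cur=W back=1 fwd=1
After 4 (visit(G)): cur=G back=2 fwd=0
After 5 (visit(K)): cur=K back=3 fwd=0
After 6 (visit(A)): cur=A back=4 fwd=0
After 7 (visit(C)): cur=C back=5 fwd=0
After 8 (visit(V)): cur=V back=6 fwd=0
After 9 (back): cur=C back=5 fwd=1
After 10 (forward): cur=V back=6 fwd=0

V 6 0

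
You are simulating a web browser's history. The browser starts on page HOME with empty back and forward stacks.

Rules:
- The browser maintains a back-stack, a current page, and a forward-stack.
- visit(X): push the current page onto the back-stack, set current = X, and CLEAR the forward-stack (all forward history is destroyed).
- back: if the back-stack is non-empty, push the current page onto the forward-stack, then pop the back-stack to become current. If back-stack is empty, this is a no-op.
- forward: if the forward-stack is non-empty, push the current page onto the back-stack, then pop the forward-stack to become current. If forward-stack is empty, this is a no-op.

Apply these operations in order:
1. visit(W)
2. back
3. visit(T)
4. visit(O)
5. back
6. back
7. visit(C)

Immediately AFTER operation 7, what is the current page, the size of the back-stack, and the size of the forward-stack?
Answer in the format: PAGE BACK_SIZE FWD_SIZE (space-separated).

After 1 (visit(W)): cur=W back=1 fwd=0
After 2 (back): cur=HOME back=0 fwd=1
After 3 (visit(T)): cur=T back=1 fwd=0
After 4 (visit(O)): cur=O back=2 fwd=0
After 5 (back): cur=T back=1 fwd=1
After 6 (back): cur=HOME back=0 fwd=2
After 7 (visit(C)): cur=C back=1 fwd=0

C 1 0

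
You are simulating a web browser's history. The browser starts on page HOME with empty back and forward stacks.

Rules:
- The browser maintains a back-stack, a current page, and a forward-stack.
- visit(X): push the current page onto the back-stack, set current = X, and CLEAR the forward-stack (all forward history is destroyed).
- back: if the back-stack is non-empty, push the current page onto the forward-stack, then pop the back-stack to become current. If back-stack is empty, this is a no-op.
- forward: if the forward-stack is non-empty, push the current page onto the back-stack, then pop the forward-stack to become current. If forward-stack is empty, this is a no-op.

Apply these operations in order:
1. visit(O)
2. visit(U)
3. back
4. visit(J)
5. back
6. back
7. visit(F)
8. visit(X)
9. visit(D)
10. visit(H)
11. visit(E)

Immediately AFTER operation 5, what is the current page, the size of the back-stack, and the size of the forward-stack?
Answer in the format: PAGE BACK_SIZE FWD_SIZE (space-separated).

After 1 (visit(O)): cur=O back=1 fwd=0
After 2 (visit(U)): cur=U back=2 fwd=0
After 3 (back): cur=O back=1 fwd=1
After 4 (visit(J)): cur=J back=2 fwd=0
After 5 (back): cur=O back=1 fwd=1

O 1 1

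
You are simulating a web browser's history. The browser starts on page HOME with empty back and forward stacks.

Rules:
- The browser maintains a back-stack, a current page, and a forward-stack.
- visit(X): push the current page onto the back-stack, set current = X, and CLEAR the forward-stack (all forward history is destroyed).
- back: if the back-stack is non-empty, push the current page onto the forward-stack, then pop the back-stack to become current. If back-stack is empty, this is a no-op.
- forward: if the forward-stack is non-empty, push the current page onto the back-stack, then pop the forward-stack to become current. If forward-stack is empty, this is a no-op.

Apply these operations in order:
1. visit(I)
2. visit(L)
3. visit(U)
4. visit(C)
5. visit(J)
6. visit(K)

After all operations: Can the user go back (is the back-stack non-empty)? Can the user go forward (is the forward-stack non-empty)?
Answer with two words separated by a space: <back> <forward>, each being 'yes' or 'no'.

After 1 (visit(I)): cur=I back=1 fwd=0
After 2 (visit(L)): cur=L back=2 fwd=0
After 3 (visit(U)): cur=U back=3 fwd=0
After 4 (visit(C)): cur=C back=4 fwd=0
After 5 (visit(J)): cur=J back=5 fwd=0
After 6 (visit(K)): cur=K back=6 fwd=0

Answer: yes no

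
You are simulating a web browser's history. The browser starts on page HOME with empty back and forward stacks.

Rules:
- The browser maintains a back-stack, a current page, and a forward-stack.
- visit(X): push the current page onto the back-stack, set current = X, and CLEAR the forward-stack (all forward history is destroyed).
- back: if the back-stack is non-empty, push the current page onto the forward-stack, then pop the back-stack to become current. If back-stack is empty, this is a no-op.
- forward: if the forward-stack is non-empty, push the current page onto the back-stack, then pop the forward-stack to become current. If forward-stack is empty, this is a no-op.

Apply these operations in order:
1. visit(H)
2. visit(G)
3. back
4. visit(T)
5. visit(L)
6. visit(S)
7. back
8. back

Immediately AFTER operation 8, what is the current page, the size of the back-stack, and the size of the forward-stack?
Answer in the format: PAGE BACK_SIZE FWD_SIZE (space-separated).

After 1 (visit(H)): cur=H back=1 fwd=0
After 2 (visit(G)): cur=G back=2 fwd=0
After 3 (back): cur=H back=1 fwd=1
After 4 (visit(T)): cur=T back=2 fwd=0
After 5 (visit(L)): cur=L back=3 fwd=0
After 6 (visit(S)): cur=S back=4 fwd=0
After 7 (back): cur=L back=3 fwd=1
After 8 (back): cur=T back=2 fwd=2

T 2 2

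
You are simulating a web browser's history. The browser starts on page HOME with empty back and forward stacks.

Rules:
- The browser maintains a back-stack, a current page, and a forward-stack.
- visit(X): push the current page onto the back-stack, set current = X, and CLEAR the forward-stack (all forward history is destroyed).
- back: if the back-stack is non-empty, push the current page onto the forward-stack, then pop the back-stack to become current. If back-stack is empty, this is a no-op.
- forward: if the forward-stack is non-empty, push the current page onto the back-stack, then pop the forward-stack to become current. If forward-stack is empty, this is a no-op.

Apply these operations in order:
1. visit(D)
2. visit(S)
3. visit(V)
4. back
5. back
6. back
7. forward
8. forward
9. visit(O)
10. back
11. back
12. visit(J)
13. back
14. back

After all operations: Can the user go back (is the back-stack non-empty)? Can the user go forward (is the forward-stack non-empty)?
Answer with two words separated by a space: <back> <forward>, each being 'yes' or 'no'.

After 1 (visit(D)): cur=D back=1 fwd=0
After 2 (visit(S)): cur=S back=2 fwd=0
After 3 (visit(V)): cur=V back=3 fwd=0
After 4 (back): cur=S back=2 fwd=1
After 5 (back): cur=D back=1 fwd=2
After 6 (back): cur=HOME back=0 fwd=3
After 7 (forward): cur=D back=1 fwd=2
After 8 (forward): cur=S back=2 fwd=1
After 9 (visit(O)): cur=O back=3 fwd=0
After 10 (back): cur=S back=2 fwd=1
After 11 (back): cur=D back=1 fwd=2
After 12 (visit(J)): cur=J back=2 fwd=0
After 13 (back): cur=D back=1 fwd=1
After 14 (back): cur=HOME back=0 fwd=2

Answer: no yes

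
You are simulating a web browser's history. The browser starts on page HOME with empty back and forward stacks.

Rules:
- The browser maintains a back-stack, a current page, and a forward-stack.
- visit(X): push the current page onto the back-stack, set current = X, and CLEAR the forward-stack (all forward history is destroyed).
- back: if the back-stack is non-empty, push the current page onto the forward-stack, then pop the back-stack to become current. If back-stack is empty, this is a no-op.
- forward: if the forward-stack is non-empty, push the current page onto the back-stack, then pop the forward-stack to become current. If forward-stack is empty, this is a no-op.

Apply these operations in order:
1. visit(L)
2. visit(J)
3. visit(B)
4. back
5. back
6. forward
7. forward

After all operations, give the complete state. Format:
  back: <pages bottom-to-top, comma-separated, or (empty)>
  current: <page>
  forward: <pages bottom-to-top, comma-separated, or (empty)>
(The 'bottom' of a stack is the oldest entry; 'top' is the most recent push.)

After 1 (visit(L)): cur=L back=1 fwd=0
After 2 (visit(J)): cur=J back=2 fwd=0
After 3 (visit(B)): cur=B back=3 fwd=0
After 4 (back): cur=J back=2 fwd=1
After 5 (back): cur=L back=1 fwd=2
After 6 (forward): cur=J back=2 fwd=1
After 7 (forward): cur=B back=3 fwd=0

Answer: back: HOME,L,J
current: B
forward: (empty)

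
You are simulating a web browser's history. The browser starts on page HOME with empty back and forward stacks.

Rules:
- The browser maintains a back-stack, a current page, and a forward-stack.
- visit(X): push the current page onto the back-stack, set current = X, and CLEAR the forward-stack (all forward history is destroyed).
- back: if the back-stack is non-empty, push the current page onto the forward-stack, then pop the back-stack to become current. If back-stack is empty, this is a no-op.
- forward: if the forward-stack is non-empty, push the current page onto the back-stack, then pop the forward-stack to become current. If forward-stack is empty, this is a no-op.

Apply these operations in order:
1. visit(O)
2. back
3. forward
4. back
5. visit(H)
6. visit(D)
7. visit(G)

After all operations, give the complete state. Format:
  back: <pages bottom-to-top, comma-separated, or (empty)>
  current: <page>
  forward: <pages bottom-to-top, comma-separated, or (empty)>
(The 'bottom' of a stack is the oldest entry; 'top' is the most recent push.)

Answer: back: HOME,H,D
current: G
forward: (empty)

Derivation:
After 1 (visit(O)): cur=O back=1 fwd=0
After 2 (back): cur=HOME back=0 fwd=1
After 3 (forward): cur=O back=1 fwd=0
After 4 (back): cur=HOME back=0 fwd=1
After 5 (visit(H)): cur=H back=1 fwd=0
After 6 (visit(D)): cur=D back=2 fwd=0
After 7 (visit(G)): cur=G back=3 fwd=0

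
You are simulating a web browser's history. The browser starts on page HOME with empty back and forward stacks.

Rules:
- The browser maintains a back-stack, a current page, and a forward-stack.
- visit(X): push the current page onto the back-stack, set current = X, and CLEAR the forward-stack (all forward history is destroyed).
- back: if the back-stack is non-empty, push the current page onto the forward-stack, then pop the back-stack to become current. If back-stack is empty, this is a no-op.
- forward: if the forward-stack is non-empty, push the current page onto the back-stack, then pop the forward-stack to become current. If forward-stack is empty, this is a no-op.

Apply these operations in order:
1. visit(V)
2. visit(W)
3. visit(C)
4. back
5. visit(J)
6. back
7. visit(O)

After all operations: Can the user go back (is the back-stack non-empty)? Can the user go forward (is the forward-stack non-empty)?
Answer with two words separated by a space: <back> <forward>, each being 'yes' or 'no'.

Answer: yes no

Derivation:
After 1 (visit(V)): cur=V back=1 fwd=0
After 2 (visit(W)): cur=W back=2 fwd=0
After 3 (visit(C)): cur=C back=3 fwd=0
After 4 (back): cur=W back=2 fwd=1
After 5 (visit(J)): cur=J back=3 fwd=0
After 6 (back): cur=W back=2 fwd=1
After 7 (visit(O)): cur=O back=3 fwd=0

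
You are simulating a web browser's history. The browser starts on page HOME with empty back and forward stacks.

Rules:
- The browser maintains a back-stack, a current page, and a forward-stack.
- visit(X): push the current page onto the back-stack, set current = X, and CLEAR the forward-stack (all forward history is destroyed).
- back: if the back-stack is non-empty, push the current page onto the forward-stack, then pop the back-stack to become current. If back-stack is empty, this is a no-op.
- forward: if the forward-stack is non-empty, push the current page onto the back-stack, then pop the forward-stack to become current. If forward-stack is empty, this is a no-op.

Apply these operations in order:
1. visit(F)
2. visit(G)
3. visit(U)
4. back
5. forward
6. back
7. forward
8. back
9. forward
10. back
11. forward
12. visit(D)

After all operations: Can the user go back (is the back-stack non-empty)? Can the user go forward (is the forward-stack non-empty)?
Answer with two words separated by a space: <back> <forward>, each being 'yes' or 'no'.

Answer: yes no

Derivation:
After 1 (visit(F)): cur=F back=1 fwd=0
After 2 (visit(G)): cur=G back=2 fwd=0
After 3 (visit(U)): cur=U back=3 fwd=0
After 4 (back): cur=G back=2 fwd=1
After 5 (forward): cur=U back=3 fwd=0
After 6 (back): cur=G back=2 fwd=1
After 7 (forward): cur=U back=3 fwd=0
After 8 (back): cur=G back=2 fwd=1
After 9 (forward): cur=U back=3 fwd=0
After 10 (back): cur=G back=2 fwd=1
After 11 (forward): cur=U back=3 fwd=0
After 12 (visit(D)): cur=D back=4 fwd=0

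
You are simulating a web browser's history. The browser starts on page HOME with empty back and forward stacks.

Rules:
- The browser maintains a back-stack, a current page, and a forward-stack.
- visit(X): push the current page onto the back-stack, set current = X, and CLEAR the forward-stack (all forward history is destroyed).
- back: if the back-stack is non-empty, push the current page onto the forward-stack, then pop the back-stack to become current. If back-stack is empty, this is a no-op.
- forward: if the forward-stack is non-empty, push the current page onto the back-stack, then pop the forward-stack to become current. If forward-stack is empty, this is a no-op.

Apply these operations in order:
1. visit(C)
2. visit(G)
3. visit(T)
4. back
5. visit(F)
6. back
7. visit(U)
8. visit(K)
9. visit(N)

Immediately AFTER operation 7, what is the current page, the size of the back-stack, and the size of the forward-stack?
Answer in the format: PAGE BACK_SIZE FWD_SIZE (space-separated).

After 1 (visit(C)): cur=C back=1 fwd=0
After 2 (visit(G)): cur=G back=2 fwd=0
After 3 (visit(T)): cur=T back=3 fwd=0
After 4 (back): cur=G back=2 fwd=1
After 5 (visit(F)): cur=F back=3 fwd=0
After 6 (back): cur=G back=2 fwd=1
After 7 (visit(U)): cur=U back=3 fwd=0

U 3 0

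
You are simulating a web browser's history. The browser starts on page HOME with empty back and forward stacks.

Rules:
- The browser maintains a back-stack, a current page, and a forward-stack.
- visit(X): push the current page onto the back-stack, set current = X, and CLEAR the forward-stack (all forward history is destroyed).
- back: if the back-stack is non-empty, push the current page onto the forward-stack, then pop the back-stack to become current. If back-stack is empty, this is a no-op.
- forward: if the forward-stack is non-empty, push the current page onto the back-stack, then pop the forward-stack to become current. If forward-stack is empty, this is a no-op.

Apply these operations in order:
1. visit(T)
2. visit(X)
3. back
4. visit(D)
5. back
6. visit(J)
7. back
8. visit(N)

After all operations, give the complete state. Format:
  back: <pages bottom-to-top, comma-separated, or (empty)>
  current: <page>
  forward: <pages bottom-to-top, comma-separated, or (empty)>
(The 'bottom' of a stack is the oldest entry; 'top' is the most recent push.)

Answer: back: HOME,T
current: N
forward: (empty)

Derivation:
After 1 (visit(T)): cur=T back=1 fwd=0
After 2 (visit(X)): cur=X back=2 fwd=0
After 3 (back): cur=T back=1 fwd=1
After 4 (visit(D)): cur=D back=2 fwd=0
After 5 (back): cur=T back=1 fwd=1
After 6 (visit(J)): cur=J back=2 fwd=0
After 7 (back): cur=T back=1 fwd=1
After 8 (visit(N)): cur=N back=2 fwd=0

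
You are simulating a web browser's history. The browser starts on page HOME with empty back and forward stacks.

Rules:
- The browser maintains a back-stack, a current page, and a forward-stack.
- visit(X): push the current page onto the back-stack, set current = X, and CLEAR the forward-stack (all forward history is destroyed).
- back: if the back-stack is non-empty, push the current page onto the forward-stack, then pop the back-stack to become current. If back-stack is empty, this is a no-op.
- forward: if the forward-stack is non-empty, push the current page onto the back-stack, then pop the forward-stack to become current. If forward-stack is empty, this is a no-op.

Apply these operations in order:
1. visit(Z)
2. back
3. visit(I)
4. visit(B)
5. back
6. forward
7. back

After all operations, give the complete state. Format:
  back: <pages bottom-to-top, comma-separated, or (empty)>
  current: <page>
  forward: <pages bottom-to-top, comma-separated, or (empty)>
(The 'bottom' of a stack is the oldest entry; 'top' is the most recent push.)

After 1 (visit(Z)): cur=Z back=1 fwd=0
After 2 (back): cur=HOME back=0 fwd=1
After 3 (visit(I)): cur=I back=1 fwd=0
After 4 (visit(B)): cur=B back=2 fwd=0
After 5 (back): cur=I back=1 fwd=1
After 6 (forward): cur=B back=2 fwd=0
After 7 (back): cur=I back=1 fwd=1

Answer: back: HOME
current: I
forward: B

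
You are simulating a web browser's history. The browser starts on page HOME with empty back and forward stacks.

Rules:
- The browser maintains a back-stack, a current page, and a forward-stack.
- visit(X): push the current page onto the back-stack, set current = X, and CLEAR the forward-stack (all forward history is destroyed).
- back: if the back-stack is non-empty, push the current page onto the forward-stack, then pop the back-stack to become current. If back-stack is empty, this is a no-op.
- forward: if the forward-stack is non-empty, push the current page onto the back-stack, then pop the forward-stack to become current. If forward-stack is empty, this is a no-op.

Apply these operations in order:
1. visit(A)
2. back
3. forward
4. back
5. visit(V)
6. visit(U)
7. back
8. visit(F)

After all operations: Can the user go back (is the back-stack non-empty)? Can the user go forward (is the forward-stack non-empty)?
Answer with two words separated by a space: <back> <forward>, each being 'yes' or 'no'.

After 1 (visit(A)): cur=A back=1 fwd=0
After 2 (back): cur=HOME back=0 fwd=1
After 3 (forward): cur=A back=1 fwd=0
After 4 (back): cur=HOME back=0 fwd=1
After 5 (visit(V)): cur=V back=1 fwd=0
After 6 (visit(U)): cur=U back=2 fwd=0
After 7 (back): cur=V back=1 fwd=1
After 8 (visit(F)): cur=F back=2 fwd=0

Answer: yes no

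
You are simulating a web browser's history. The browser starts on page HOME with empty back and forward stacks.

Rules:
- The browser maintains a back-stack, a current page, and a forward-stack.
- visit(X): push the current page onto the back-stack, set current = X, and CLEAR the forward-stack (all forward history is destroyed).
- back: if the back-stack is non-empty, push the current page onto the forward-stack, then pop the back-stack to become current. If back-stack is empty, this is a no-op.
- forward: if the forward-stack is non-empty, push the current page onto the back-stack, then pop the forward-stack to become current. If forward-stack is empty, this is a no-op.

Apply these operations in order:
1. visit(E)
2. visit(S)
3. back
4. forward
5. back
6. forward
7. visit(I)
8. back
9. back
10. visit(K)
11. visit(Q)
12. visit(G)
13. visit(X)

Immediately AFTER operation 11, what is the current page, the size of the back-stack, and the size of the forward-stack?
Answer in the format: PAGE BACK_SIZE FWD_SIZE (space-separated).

After 1 (visit(E)): cur=E back=1 fwd=0
After 2 (visit(S)): cur=S back=2 fwd=0
After 3 (back): cur=E back=1 fwd=1
After 4 (forward): cur=S back=2 fwd=0
After 5 (back): cur=E back=1 fwd=1
After 6 (forward): cur=S back=2 fwd=0
After 7 (visit(I)): cur=I back=3 fwd=0
After 8 (back): cur=S back=2 fwd=1
After 9 (back): cur=E back=1 fwd=2
After 10 (visit(K)): cur=K back=2 fwd=0
After 11 (visit(Q)): cur=Q back=3 fwd=0

Q 3 0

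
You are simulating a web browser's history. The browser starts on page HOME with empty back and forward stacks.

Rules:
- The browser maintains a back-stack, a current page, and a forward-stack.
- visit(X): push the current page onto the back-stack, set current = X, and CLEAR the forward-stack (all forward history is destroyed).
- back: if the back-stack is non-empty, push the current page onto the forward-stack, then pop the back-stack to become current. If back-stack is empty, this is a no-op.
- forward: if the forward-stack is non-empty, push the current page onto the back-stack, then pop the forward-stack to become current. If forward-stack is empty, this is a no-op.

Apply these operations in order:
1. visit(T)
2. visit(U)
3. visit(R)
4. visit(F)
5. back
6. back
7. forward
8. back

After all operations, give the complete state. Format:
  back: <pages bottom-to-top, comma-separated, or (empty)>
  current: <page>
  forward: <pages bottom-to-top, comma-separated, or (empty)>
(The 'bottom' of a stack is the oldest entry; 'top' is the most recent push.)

Answer: back: HOME,T
current: U
forward: F,R

Derivation:
After 1 (visit(T)): cur=T back=1 fwd=0
After 2 (visit(U)): cur=U back=2 fwd=0
After 3 (visit(R)): cur=R back=3 fwd=0
After 4 (visit(F)): cur=F back=4 fwd=0
After 5 (back): cur=R back=3 fwd=1
After 6 (back): cur=U back=2 fwd=2
After 7 (forward): cur=R back=3 fwd=1
After 8 (back): cur=U back=2 fwd=2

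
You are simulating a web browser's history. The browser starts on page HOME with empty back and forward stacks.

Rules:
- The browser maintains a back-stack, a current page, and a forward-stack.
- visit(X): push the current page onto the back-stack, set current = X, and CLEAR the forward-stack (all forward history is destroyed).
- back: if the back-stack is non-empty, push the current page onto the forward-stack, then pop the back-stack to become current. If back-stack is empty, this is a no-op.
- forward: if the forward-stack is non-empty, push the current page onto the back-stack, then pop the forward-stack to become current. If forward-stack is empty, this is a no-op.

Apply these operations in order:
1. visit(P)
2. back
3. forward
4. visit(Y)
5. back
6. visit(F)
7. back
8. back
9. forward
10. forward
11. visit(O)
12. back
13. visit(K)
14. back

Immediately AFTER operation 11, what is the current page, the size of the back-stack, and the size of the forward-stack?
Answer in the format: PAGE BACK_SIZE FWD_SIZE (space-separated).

After 1 (visit(P)): cur=P back=1 fwd=0
After 2 (back): cur=HOME back=0 fwd=1
After 3 (forward): cur=P back=1 fwd=0
After 4 (visit(Y)): cur=Y back=2 fwd=0
After 5 (back): cur=P back=1 fwd=1
After 6 (visit(F)): cur=F back=2 fwd=0
After 7 (back): cur=P back=1 fwd=1
After 8 (back): cur=HOME back=0 fwd=2
After 9 (forward): cur=P back=1 fwd=1
After 10 (forward): cur=F back=2 fwd=0
After 11 (visit(O)): cur=O back=3 fwd=0

O 3 0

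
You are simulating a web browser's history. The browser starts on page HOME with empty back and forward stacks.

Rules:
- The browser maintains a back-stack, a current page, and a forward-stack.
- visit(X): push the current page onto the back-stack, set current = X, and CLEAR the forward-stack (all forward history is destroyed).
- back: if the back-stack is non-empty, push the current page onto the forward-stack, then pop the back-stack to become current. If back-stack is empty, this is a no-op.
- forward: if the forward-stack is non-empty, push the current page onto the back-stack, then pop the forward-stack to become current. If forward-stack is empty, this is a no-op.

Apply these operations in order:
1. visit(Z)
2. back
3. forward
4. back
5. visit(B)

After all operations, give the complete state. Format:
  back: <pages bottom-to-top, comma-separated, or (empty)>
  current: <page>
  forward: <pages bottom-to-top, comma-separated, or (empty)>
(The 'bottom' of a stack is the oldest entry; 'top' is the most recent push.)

Answer: back: HOME
current: B
forward: (empty)

Derivation:
After 1 (visit(Z)): cur=Z back=1 fwd=0
After 2 (back): cur=HOME back=0 fwd=1
After 3 (forward): cur=Z back=1 fwd=0
After 4 (back): cur=HOME back=0 fwd=1
After 5 (visit(B)): cur=B back=1 fwd=0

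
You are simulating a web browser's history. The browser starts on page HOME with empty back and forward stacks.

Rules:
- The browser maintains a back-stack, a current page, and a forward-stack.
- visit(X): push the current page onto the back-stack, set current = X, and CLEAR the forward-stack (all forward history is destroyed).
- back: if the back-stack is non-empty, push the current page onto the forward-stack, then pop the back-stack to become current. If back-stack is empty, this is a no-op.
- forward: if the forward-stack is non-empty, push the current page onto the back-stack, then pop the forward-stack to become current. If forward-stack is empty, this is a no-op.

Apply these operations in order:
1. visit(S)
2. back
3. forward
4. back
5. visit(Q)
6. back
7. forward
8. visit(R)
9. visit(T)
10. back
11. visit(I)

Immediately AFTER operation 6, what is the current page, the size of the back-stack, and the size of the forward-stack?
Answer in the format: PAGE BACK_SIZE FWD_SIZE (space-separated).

After 1 (visit(S)): cur=S back=1 fwd=0
After 2 (back): cur=HOME back=0 fwd=1
After 3 (forward): cur=S back=1 fwd=0
After 4 (back): cur=HOME back=0 fwd=1
After 5 (visit(Q)): cur=Q back=1 fwd=0
After 6 (back): cur=HOME back=0 fwd=1

HOME 0 1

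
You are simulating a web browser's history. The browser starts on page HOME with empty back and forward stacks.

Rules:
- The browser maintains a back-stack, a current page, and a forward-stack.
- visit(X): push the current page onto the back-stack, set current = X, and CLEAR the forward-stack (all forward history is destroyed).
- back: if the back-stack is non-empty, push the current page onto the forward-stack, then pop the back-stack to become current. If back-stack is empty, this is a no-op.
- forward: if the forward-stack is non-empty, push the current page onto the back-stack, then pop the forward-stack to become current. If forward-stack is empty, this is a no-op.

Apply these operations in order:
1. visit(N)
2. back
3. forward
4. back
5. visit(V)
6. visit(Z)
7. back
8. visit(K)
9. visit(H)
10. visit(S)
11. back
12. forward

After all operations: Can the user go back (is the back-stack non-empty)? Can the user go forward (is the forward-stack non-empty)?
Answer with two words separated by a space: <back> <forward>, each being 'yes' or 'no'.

After 1 (visit(N)): cur=N back=1 fwd=0
After 2 (back): cur=HOME back=0 fwd=1
After 3 (forward): cur=N back=1 fwd=0
After 4 (back): cur=HOME back=0 fwd=1
After 5 (visit(V)): cur=V back=1 fwd=0
After 6 (visit(Z)): cur=Z back=2 fwd=0
After 7 (back): cur=V back=1 fwd=1
After 8 (visit(K)): cur=K back=2 fwd=0
After 9 (visit(H)): cur=H back=3 fwd=0
After 10 (visit(S)): cur=S back=4 fwd=0
After 11 (back): cur=H back=3 fwd=1
After 12 (forward): cur=S back=4 fwd=0

Answer: yes no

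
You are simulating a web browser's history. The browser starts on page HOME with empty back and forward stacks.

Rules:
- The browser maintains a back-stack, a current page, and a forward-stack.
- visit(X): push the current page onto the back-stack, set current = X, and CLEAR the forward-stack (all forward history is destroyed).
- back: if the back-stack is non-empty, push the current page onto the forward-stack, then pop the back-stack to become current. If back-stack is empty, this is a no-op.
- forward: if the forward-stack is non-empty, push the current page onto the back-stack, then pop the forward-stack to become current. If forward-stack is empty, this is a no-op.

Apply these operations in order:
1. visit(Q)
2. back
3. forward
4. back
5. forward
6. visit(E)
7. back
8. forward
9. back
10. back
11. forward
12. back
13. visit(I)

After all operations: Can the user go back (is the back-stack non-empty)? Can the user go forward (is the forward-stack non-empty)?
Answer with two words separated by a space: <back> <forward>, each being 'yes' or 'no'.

Answer: yes no

Derivation:
After 1 (visit(Q)): cur=Q back=1 fwd=0
After 2 (back): cur=HOME back=0 fwd=1
After 3 (forward): cur=Q back=1 fwd=0
After 4 (back): cur=HOME back=0 fwd=1
After 5 (forward): cur=Q back=1 fwd=0
After 6 (visit(E)): cur=E back=2 fwd=0
After 7 (back): cur=Q back=1 fwd=1
After 8 (forward): cur=E back=2 fwd=0
After 9 (back): cur=Q back=1 fwd=1
After 10 (back): cur=HOME back=0 fwd=2
After 11 (forward): cur=Q back=1 fwd=1
After 12 (back): cur=HOME back=0 fwd=2
After 13 (visit(I)): cur=I back=1 fwd=0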